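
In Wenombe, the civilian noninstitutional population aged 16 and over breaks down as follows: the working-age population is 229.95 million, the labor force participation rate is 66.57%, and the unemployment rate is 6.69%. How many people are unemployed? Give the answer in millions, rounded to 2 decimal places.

Labor force = 0.6657 × 229.95 = 153.08 million.
Unemployed = 0.0669 × 153.08 ≈ 10.24 million.

About 10.24 million are unemployed.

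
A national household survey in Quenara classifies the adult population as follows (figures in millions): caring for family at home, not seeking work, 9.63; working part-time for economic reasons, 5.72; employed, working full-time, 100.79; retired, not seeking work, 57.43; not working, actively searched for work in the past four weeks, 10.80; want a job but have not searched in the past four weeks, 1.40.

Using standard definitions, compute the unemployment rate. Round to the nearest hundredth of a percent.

Unemployment rate ≈ 9.21%.

Employed = 5.72 + 100.79 = 106.51 million (anyone who worked, including part-time for economic reasons, counts as employed).
Unemployed = 10.80 million.
Labor force = 106.51 + 10.80 = 117.31 million.
Unemployment rate = 10.80 / 117.31 = 9.21%.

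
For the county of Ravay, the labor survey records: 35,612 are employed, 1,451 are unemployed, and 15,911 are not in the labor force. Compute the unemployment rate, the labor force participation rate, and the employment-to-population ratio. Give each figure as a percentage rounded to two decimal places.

Unemployment rate ≈ 3.91%; labor force participation rate ≈ 69.96%; employment-population ratio ≈ 67.23%.

Labor force = employed + unemployed = 35,612 + 1,451 = 37,063.
Working-age population = 37,063 + 15,911 = 52,974.
Unemployment rate = 1,451 / 37,063 = 3.91%.
Labor force participation rate = 37,063 / 52,974 = 69.96%.
Employment-population ratio = 35,612 / 52,974 = 67.23%.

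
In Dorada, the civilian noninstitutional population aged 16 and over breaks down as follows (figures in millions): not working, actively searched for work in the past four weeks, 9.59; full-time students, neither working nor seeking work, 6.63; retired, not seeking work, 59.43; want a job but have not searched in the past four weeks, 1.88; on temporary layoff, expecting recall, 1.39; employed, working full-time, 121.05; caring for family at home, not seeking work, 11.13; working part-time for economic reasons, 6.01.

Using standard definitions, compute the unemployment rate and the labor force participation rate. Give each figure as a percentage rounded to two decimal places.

Employed = 121.05 + 6.01 = 127.06 million (anyone who worked, including part-time for economic reasons, counts as employed).
Unemployed = 9.59 + 1.39 = 10.98 million (jobless and actively searching, or on temporary layoff).
Labor force = 127.06 + 10.98 = 138.04 million.
Not in labor force = 6.63 + 59.43 + 1.88 + 11.13 = 79.07 million (those not working and not actively searching are outside the labor force — including those who want a job but have given up searching).
Civilian working-age population = 138.04 + 79.07 = 217.11 million.
Unemployment rate = 10.98 / 138.04 = 7.95%.
Labor force participation rate = 138.04 / 217.11 = 63.58%.

Unemployment rate ≈ 7.95%; labor force participation rate ≈ 63.58%.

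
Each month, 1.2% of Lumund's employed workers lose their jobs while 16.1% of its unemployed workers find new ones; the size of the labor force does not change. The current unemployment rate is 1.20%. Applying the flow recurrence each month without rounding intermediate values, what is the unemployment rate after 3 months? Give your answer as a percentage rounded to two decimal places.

With a fixed labor force, u_{t+1} = u_t + s·(1−u_t) − f·u_t = u_t·(1−s−f) + s.
Here 1−s−f = 0.827 and s = 0.012.
u_1 = 0.012000 × 0.827 + 0.012 = 0.021924.
u_2 = 0.021924 × 0.827 + 0.012 = 0.030131.
u_3 = 0.030131 × 0.827 + 0.012 = 0.036918.

Unemployment rate after three months ≈ 3.69%.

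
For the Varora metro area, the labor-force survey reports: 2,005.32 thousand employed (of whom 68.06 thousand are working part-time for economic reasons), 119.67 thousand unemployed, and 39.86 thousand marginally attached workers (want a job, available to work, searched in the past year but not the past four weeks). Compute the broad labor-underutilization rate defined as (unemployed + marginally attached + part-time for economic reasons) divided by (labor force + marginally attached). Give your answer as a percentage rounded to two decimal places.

Labor force = 2,005.32 + 119.67 = 2,124.99 thousand.
Numerator = 119.67 + 39.86 + 68.06 = 227.59 thousand.
Denominator = 2,124.99 + 39.86 = 2,164.85 thousand.
Broad rate = 227.59 / 2,164.85 = 10.51%.

Broad underutilization rate ≈ 10.51%.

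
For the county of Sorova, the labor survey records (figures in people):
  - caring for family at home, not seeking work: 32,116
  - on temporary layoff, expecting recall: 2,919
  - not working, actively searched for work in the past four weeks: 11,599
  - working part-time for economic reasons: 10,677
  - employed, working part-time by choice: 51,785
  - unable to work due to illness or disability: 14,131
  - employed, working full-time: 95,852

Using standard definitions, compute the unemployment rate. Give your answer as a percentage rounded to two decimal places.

Employed = 10,677 + 51,785 + 95,852 = 158,314 (anyone who worked, including part-time for economic reasons, counts as employed).
Unemployed = 2,919 + 11,599 = 14,518 (jobless and actively searching, or on temporary layoff).
Labor force = 158,314 + 14,518 = 172,832.
Unemployment rate = 14,518 / 172,832 = 8.40%.

Unemployment rate ≈ 8.40%.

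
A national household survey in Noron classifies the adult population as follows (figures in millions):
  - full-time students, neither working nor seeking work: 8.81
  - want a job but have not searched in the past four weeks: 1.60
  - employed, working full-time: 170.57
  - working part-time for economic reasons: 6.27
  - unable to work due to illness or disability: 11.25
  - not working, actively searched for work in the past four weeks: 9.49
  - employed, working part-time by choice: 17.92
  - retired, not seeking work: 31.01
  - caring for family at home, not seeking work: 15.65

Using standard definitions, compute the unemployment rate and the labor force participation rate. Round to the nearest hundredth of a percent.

Employed = 170.57 + 6.27 + 17.92 = 194.76 million (anyone who worked, including part-time for economic reasons, counts as employed).
Unemployed = 9.49 million.
Labor force = 194.76 + 9.49 = 204.25 million.
Not in labor force = 8.81 + 1.60 + 11.25 + 31.01 + 15.65 = 68.32 million (those not working and not actively searching are outside the labor force — including those who want a job but have given up searching).
Civilian working-age population = 204.25 + 68.32 = 272.57 million.
Unemployment rate = 9.49 / 204.25 = 4.65%.
Labor force participation rate = 204.25 / 272.57 = 74.93%.

Unemployment rate ≈ 4.65%; labor force participation rate ≈ 74.93%.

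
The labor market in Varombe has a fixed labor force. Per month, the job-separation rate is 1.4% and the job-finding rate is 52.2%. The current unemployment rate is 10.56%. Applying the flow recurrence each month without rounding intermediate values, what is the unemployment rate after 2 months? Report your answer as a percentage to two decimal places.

With a fixed labor force, u_{t+1} = u_t + s·(1−u_t) − f·u_t = u_t·(1−s−f) + s.
Here 1−s−f = 0.464 and s = 0.014.
u_1 = 0.105600 × 0.464 + 0.014 = 0.062998.
u_2 = 0.062998 × 0.464 + 0.014 = 0.043231.

Unemployment rate after two months ≈ 4.32%.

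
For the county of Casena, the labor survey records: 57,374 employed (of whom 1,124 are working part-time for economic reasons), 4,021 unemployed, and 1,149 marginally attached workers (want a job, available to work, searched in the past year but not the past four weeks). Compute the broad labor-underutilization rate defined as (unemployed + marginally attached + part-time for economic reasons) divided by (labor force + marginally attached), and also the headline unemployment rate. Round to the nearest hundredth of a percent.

Broad underutilization rate ≈ 10.06%; headline unemployment rate ≈ 6.55%.

Labor force = 57,374 + 4,021 = 61,395.
Numerator = 4,021 + 1,149 + 1,124 = 6,294.
Denominator = 61,395 + 1,149 = 62,544.
Broad rate = 6,294 / 62,544 = 10.06%.
Headline unemployment rate = 4,021 / 61,395 = 6.55%.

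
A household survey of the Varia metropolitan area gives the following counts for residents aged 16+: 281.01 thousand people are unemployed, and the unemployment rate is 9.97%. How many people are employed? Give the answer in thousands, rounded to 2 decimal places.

Labor force = U / u = 281.01 / 0.0997 ≈ 2,818.56 thousand.
Employed = labor force − unemployed = 2,818.56 − 281.01 = 2,537.55 thousand.

About 2,537.55 thousand are employed.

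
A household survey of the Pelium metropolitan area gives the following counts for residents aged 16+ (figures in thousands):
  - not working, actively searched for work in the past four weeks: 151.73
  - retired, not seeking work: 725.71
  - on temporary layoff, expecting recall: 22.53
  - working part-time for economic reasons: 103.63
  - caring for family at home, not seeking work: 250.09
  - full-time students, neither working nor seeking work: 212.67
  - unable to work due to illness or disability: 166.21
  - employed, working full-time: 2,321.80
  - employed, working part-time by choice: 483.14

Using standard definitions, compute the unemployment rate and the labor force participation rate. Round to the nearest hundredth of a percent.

Unemployment rate ≈ 5.65%; labor force participation rate ≈ 69.47%.

Employed = 103.63 + 2,321.80 + 483.14 = 2,908.57 thousand (anyone who worked, including part-time for economic reasons, counts as employed).
Unemployed = 151.73 + 22.53 = 174.26 thousand (jobless and actively searching, or on temporary layoff).
Labor force = 2,908.57 + 174.26 = 3,082.83 thousand.
Not in labor force = 725.71 + 250.09 + 212.67 + 166.21 = 1,354.68 thousand (those not working and not actively searching are outside the labor force).
Civilian working-age population = 3,082.83 + 1,354.68 = 4,437.51 thousand.
Unemployment rate = 174.26 / 3,082.83 = 5.65%.
Labor force participation rate = 3,082.83 / 4,437.51 = 69.47%.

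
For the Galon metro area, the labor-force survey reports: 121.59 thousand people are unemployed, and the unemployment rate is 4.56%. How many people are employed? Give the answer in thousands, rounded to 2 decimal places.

About 2,544.86 thousand are employed.

Labor force = U / u = 121.59 / 0.0456 ≈ 2,666.45 thousand.
Employed = labor force − unemployed = 2,666.45 − 121.59 = 2,544.86 thousand.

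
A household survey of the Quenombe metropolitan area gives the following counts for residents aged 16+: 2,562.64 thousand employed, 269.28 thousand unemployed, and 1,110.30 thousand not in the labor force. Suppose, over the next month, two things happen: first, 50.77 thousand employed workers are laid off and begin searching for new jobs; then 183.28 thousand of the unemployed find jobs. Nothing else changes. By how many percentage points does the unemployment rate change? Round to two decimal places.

Initially, labor force = 2,562.64 + 269.28 = 2,831.92 thousand, so u = 269.28/2,831.92 = 9.51%.
After the first change, employed falls and unemployed rises by 50.77; labor force unchanged → E = 2,511.87, U = 320.05, labor force = 2,831.92 thousand.
After the second change, unemployed falls and employed rises by 183.28; labor force unchanged → E = 2,695.15, U = 136.77, labor force = 2,831.92 thousand.
New unemployment rate = 136.77 / 2,831.92 = 4.83%.
Change = 4.83% − 9.51% = −4.68 percentage points.

The unemployment rate changes by −4.68 percentage points.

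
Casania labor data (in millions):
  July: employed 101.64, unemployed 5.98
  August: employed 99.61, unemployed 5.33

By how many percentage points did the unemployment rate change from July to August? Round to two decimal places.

The unemployment rate changed by −0.48 percentage points.

July: labor force = 101.64 + 5.98 = 107.62; u = 5.98/107.62 = 5.56%.
August: labor force = 99.61 + 5.33 = 104.94; u = 5.33/104.94 = 5.08%.
Change = 5.08% − 5.56% = −0.48 pp.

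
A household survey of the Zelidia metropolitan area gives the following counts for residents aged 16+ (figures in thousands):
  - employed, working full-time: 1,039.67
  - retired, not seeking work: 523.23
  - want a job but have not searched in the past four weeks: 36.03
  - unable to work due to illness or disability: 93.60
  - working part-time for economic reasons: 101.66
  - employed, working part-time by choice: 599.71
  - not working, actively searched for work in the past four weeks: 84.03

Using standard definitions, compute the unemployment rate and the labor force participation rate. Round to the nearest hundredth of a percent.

Unemployment rate ≈ 4.60%; labor force participation rate ≈ 73.65%.

Employed = 1,039.67 + 101.66 + 599.71 = 1,741.04 thousand (anyone who worked, including part-time for economic reasons, counts as employed).
Unemployed = 84.03 thousand.
Labor force = 1,741.04 + 84.03 = 1,825.07 thousand.
Not in labor force = 523.23 + 36.03 + 93.60 = 652.86 thousand (those not working and not actively searching are outside the labor force — including those who want a job but have given up searching).
Civilian working-age population = 1,825.07 + 652.86 = 2,477.93 thousand.
Unemployment rate = 84.03 / 1,825.07 = 4.60%.
Labor force participation rate = 1,825.07 / 2,477.93 = 73.65%.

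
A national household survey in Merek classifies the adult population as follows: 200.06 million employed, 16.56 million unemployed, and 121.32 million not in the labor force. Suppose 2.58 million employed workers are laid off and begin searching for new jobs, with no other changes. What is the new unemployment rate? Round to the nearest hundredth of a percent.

Initially, labor force = 200.06 + 16.56 = 216.62 million, so u = 16.56/216.62 = 7.64%.
After the change, employed falls and unemployed rises by 2.58; labor force unchanged → E = 197.48, U = 19.14, labor force = 216.62 million.
New unemployment rate = 19.14 / 216.62 = 8.84%.

New unemployment rate ≈ 8.84%.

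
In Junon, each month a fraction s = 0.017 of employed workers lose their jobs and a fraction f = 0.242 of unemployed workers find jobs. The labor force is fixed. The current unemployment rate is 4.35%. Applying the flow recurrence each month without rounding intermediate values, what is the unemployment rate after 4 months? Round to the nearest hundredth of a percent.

With a fixed labor force, u_{t+1} = u_t + s·(1−u_t) − f·u_t = u_t·(1−s−f) + s.
Here 1−s−f = 0.741 and s = 0.017.
u_1 = 0.043500 × 0.741 + 0.017 = 0.049233.
u_2 = 0.049233 × 0.741 + 0.017 = 0.053482.
u_3 = 0.053482 × 0.741 + 0.017 = 0.056630.
u_4 = 0.056630 × 0.741 + 0.017 = 0.058963.

Unemployment rate after four months ≈ 5.90%.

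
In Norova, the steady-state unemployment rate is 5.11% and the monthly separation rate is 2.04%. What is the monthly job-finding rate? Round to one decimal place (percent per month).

From u* = s/(s+f): f = s·(1−u)/u.
f = 2.04 × (1 − 0.0511) / 0.0511 = 1.9358 / 0.0511 ≈ 37.9% per month.

Job-finding rate ≈ 37.9% per month.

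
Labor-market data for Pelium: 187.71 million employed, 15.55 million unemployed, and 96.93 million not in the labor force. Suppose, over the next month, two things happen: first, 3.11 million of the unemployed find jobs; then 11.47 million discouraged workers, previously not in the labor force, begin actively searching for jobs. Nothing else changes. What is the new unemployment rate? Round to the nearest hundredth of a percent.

New unemployment rate ≈ 11.13%.

Initially, labor force = 187.71 + 15.55 = 203.26 million, so u = 15.55/203.26 = 7.65%.
After the first change, unemployed falls and employed rises by 3.11; labor force unchanged → E = 190.82, U = 12.44, labor force = 203.26 million.
After the second change, unemployed and labor force both rise by 11.47 → E = 190.82, U = 23.91, labor force = 214.73 million.
New unemployment rate = 23.91 / 214.73 = 11.13%.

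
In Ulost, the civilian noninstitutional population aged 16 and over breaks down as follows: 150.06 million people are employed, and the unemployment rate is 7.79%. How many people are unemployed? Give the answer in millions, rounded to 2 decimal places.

About 12.68 million are unemployed.

Let U be the number unemployed. The labor force is E + U, and U/(E+U) = 0.0779.
So U = 0.0779 × 150.06 / (1 − 0.0779) = 11.6897 / 0.9221 ≈ 12.68 million.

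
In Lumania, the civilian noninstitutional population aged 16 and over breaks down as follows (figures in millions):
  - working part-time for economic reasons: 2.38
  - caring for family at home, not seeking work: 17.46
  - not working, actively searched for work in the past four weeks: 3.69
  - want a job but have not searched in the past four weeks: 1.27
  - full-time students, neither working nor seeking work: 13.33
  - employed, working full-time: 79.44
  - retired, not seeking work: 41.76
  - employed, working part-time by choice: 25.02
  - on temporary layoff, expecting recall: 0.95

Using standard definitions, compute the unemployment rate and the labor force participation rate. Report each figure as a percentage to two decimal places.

Employed = 2.38 + 79.44 + 25.02 = 106.84 million (anyone who worked, including part-time for economic reasons, counts as employed).
Unemployed = 3.69 + 0.95 = 4.64 million (jobless and actively searching, or on temporary layoff).
Labor force = 106.84 + 4.64 = 111.48 million.
Not in labor force = 17.46 + 1.27 + 13.33 + 41.76 = 73.82 million (those not working and not actively searching are outside the labor force — including those who want a job but have given up searching).
Civilian working-age population = 111.48 + 73.82 = 185.30 million.
Unemployment rate = 4.64 / 111.48 = 4.16%.
Labor force participation rate = 111.48 / 185.30 = 60.16%.

Unemployment rate ≈ 4.16%; labor force participation rate ≈ 60.16%.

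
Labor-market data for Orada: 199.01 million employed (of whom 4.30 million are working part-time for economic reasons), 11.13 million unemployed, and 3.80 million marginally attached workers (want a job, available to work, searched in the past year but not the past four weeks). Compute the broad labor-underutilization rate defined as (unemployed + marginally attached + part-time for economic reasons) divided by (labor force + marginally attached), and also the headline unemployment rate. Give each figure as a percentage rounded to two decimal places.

Labor force = 199.01 + 11.13 = 210.14 million.
Numerator = 11.13 + 3.80 + 4.30 = 19.23 million.
Denominator = 210.14 + 3.80 = 213.94 million.
Broad rate = 19.23 / 213.94 = 8.99%.
Headline unemployment rate = 11.13 / 210.14 = 5.30%.

Broad underutilization rate ≈ 8.99%; headline unemployment rate ≈ 5.30%.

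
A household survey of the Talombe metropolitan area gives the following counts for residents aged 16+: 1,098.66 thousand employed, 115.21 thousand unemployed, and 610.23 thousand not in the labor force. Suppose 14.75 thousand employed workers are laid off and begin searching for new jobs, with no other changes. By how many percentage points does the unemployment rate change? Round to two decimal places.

Initially, labor force = 1,098.66 + 115.21 = 1,213.87 thousand, so u = 115.21/1,213.87 = 9.49%.
After the change, employed falls and unemployed rises by 14.75; labor force unchanged → E = 1,083.91, U = 129.96, labor force = 1,213.87 thousand.
New unemployment rate = 129.96 / 1,213.87 = 10.71%.
Change = 10.71% − 9.49% = +1.22 percentage points.

The unemployment rate changes by +1.22 percentage points.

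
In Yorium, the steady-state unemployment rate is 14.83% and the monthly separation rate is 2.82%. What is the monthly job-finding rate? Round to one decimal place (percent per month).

From u* = s/(s+f): f = s·(1−u)/u.
f = 2.82 × (1 − 0.1483) / 0.1483 = 2.4018 / 0.1483 ≈ 16.2% per month.

Job-finding rate ≈ 16.2% per month.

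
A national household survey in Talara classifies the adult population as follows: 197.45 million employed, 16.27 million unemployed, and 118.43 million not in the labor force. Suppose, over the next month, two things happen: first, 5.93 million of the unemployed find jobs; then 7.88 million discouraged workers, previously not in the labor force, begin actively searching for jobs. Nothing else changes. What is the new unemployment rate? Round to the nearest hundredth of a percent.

New unemployment rate ≈ 8.22%.

Initially, labor force = 197.45 + 16.27 = 213.72 million, so u = 16.27/213.72 = 7.61%.
After the first change, unemployed falls and employed rises by 5.93; labor force unchanged → E = 203.38, U = 10.34, labor force = 213.72 million.
After the second change, unemployed and labor force both rise by 7.88 → E = 203.38, U = 18.22, labor force = 221.60 million.
New unemployment rate = 18.22 / 221.60 = 8.22%.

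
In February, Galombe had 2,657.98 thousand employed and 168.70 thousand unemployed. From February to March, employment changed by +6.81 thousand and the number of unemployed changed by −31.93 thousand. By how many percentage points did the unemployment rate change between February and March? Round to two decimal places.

February: labor force = 2,657.98 + 168.70 = 2,826.68; u = 168.70/2,826.68 = 5.97%.
March: labor force = 2,664.79 + 136.77 = 2,801.56; u = 136.77/2,801.56 = 4.88%.
Change = 4.88% − 5.97% = −1.09 pp.

The unemployment rate changed by −1.09 percentage points.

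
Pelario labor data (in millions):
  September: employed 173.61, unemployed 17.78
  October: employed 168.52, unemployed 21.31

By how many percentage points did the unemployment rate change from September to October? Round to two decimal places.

September: labor force = 173.61 + 17.78 = 191.39; u = 17.78/191.39 = 9.29%.
October: labor force = 168.52 + 21.31 = 189.83; u = 21.31/189.83 = 11.23%.
Change = 11.23% − 9.29% = +1.94 pp.

The unemployment rate changed by +1.94 percentage points.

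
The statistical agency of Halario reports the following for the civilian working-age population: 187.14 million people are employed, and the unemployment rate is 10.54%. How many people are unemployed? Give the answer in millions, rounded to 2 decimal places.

Let U be the number unemployed. The labor force is E + U, and U/(E+U) = 0.1054.
So U = 0.1054 × 187.14 / (1 − 0.1054) = 19.7246 / 0.8946 ≈ 22.05 million.

About 22.05 million are unemployed.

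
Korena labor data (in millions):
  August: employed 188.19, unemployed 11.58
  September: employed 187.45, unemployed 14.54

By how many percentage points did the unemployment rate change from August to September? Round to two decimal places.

August: labor force = 188.19 + 11.58 = 199.77; u = 11.58/199.77 = 5.80%.
September: labor force = 187.45 + 14.54 = 201.99; u = 14.54/201.99 = 7.20%.
Change = 7.20% − 5.80% = +1.40 pp.

The unemployment rate changed by +1.40 percentage points.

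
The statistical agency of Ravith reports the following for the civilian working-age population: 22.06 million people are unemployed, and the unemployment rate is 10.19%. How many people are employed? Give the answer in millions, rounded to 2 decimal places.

About 194.43 million are employed.

Labor force = U / u = 22.06 / 0.1019 ≈ 216.49 million.
Employed = labor force − unemployed = 216.49 − 22.06 = 194.43 million.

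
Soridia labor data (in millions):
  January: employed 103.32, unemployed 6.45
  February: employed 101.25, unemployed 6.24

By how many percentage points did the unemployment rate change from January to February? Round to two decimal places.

January: labor force = 103.32 + 6.45 = 109.77; u = 6.45/109.77 = 5.88%.
February: labor force = 101.25 + 6.24 = 107.49; u = 6.24/107.49 = 5.81%.
Change = 5.81% − 5.88% = −0.07 pp.

The unemployment rate changed by −0.07 percentage points.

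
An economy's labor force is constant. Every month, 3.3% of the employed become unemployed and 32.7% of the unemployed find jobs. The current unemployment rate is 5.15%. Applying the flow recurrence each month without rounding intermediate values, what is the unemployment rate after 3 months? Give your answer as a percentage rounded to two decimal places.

Unemployment rate after three months ≈ 8.11%.

With a fixed labor force, u_{t+1} = u_t + s·(1−u_t) − f·u_t = u_t·(1−s−f) + s.
Here 1−s−f = 0.640 and s = 0.033.
u_1 = 0.051500 × 0.640 + 0.033 = 0.065960.
u_2 = 0.065960 × 0.640 + 0.033 = 0.075214.
u_3 = 0.075214 × 0.640 + 0.033 = 0.081137.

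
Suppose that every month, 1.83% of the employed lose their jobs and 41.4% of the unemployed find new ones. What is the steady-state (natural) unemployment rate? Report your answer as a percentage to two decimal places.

At steady state the flows balance: s·E = f·U, so U/(E+U) = s/(s+f).
u* = 1.83 / (1.83 + 41.4) = 1.83 / 43.23 = 4.23%.

Steady-state unemployment rate ≈ 4.23%.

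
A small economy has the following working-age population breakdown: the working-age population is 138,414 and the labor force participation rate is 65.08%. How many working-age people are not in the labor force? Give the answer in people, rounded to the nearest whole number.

About 48,334 are not in the labor force.

Share not in the labor force = 1 − 0.6508 = 0.3492.
Not in labor force = 0.3492 × 138,414 ≈ 48,334.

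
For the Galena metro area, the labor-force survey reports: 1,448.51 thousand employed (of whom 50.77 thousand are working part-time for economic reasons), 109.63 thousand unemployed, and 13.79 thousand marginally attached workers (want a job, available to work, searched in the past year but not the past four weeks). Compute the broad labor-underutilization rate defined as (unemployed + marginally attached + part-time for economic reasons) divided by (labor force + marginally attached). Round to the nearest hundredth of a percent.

Broad underutilization rate ≈ 11.08%.

Labor force = 1,448.51 + 109.63 = 1,558.14 thousand.
Numerator = 109.63 + 13.79 + 50.77 = 174.19 thousand.
Denominator = 1,558.14 + 13.79 = 1,571.93 thousand.
Broad rate = 174.19 / 1,571.93 = 11.08%.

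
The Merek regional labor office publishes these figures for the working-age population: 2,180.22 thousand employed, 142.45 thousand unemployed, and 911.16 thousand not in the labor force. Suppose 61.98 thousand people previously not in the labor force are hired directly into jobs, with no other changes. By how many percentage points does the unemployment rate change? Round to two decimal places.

Initially, labor force = 2,180.22 + 142.45 = 2,322.67 thousand, so u = 142.45/2,322.67 = 6.13%.
After the change, employed and labor force both rise by 61.98; unemployed unchanged → E = 2,242.20, U = 142.45, labor force = 2,384.65 thousand.
New unemployment rate = 142.45 / 2,384.65 = 5.97%.
Change = 5.97% − 6.13% = −0.16 percentage points.

The unemployment rate changes by −0.16 percentage points.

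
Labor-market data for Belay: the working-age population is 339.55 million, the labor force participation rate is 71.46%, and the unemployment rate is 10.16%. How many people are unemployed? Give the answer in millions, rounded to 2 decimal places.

About 24.65 million are unemployed.

Labor force = 0.7146 × 339.55 = 242.64 million.
Unemployed = 0.1016 × 242.64 ≈ 24.65 million.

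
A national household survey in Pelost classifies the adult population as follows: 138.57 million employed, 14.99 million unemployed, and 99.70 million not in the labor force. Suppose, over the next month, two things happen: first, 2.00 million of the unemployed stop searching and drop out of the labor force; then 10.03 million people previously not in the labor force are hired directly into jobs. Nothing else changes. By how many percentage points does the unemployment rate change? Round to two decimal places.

The unemployment rate changes by −1.72 percentage points.

Initially, labor force = 138.57 + 14.99 = 153.56 million, so u = 14.99/153.56 = 9.76%.
After the first change, unemployed and labor force both fall by 2.00 → E = 138.57, U = 12.99, labor force = 151.56 million.
After the second change, employed and labor force both rise by 10.03; unemployed unchanged → E = 148.60, U = 12.99, labor force = 161.59 million.
New unemployment rate = 12.99 / 161.59 = 8.04%.
Change = 8.04% − 9.76% = −1.72 percentage points.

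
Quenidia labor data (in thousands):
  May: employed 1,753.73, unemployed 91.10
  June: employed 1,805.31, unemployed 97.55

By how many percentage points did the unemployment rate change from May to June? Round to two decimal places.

May: labor force = 1,753.73 + 91.10 = 1,844.83; u = 91.10/1,844.83 = 4.94%.
June: labor force = 1,805.31 + 97.55 = 1,902.86; u = 97.55/1,902.86 = 5.13%.
Change = 5.13% − 4.94% = +0.19 pp.

The unemployment rate changed by +0.19 percentage points.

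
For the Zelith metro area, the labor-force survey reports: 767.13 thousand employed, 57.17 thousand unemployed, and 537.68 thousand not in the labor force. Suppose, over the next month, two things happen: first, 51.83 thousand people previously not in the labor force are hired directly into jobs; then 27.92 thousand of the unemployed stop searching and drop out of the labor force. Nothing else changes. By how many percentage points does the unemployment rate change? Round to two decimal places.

The unemployment rate changes by −3.49 percentage points.

Initially, labor force = 767.13 + 57.17 = 824.30 thousand, so u = 57.17/824.30 = 6.94%.
After the first change, employed and labor force both rise by 51.83; unemployed unchanged → E = 818.96, U = 57.17, labor force = 876.13 thousand.
After the second change, unemployed and labor force both fall by 27.92 → E = 818.96, U = 29.25, labor force = 848.21 thousand.
New unemployment rate = 29.25 / 848.21 = 3.45%.
Change = 3.45% − 6.94% = −3.49 percentage points.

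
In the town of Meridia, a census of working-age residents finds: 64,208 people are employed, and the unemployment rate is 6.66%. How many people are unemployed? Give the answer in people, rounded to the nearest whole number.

About 4,581 are unemployed.

Let U be the number unemployed. The labor force is E + U, and U/(E+U) = 0.0666.
So U = 0.0666 × 64,208 / (1 − 0.0666) = 4276.25 / 0.9334 ≈ 4,581.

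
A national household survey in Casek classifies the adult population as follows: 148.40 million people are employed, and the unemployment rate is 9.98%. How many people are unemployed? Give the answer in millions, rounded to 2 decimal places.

Let U be the number unemployed. The labor force is E + U, and U/(E+U) = 0.0998.
So U = 0.0998 × 148.40 / (1 − 0.0998) = 14.8103 / 0.9002 ≈ 16.45 million.

About 16.45 million are unemployed.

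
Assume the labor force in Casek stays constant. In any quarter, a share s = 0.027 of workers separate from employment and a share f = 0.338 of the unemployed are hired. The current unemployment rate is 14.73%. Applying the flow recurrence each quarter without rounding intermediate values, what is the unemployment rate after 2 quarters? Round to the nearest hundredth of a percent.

Unemployment rate after two quarters ≈ 10.35%.

With a fixed labor force, u_{t+1} = u_t + s·(1−u_t) − f·u_t = u_t·(1−s−f) + s.
Here 1−s−f = 0.635 and s = 0.027.
u_1 = 0.147300 × 0.635 + 0.027 = 0.120535.
u_2 = 0.120535 × 0.635 + 0.027 = 0.103540.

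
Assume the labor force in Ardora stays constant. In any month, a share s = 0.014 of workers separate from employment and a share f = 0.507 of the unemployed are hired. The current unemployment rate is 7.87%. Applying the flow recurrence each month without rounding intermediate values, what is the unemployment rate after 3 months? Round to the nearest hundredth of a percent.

Unemployment rate after three months ≈ 3.26%.

With a fixed labor force, u_{t+1} = u_t + s·(1−u_t) − f·u_t = u_t·(1−s−f) + s.
Here 1−s−f = 0.479 and s = 0.014.
u_1 = 0.078700 × 0.479 + 0.014 = 0.051697.
u_2 = 0.051697 × 0.479 + 0.014 = 0.038763.
u_3 = 0.038763 × 0.479 + 0.014 = 0.032567.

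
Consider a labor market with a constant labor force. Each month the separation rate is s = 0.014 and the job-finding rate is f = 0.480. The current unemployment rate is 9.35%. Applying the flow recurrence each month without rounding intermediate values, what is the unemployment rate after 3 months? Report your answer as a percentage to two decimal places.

Unemployment rate after three months ≈ 3.68%.

With a fixed labor force, u_{t+1} = u_t + s·(1−u_t) − f·u_t = u_t·(1−s−f) + s.
Here 1−s−f = 0.506 and s = 0.014.
u_1 = 0.093500 × 0.506 + 0.014 = 0.061311.
u_2 = 0.061311 × 0.506 + 0.014 = 0.045023.
u_3 = 0.045023 × 0.506 + 0.014 = 0.036782.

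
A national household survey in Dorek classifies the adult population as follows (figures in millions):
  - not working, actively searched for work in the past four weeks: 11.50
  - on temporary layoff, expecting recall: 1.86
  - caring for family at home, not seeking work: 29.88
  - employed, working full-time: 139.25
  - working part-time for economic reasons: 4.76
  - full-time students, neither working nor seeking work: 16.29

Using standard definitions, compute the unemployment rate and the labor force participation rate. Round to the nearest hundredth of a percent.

Unemployment rate ≈ 8.49%; labor force participation rate ≈ 77.32%.

Employed = 139.25 + 4.76 = 144.01 million (anyone who worked, including part-time for economic reasons, counts as employed).
Unemployed = 11.50 + 1.86 = 13.36 million (jobless and actively searching, or on temporary layoff).
Labor force = 144.01 + 13.36 = 157.37 million.
Not in labor force = 29.88 + 16.29 = 46.17 million (those not working and not actively searching are outside the labor force).
Civilian working-age population = 157.37 + 46.17 = 203.54 million.
Unemployment rate = 13.36 / 157.37 = 8.49%.
Labor force participation rate = 157.37 / 203.54 = 77.32%.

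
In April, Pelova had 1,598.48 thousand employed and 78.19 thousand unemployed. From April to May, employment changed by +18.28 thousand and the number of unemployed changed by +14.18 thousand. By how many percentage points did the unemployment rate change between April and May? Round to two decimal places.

April: labor force = 1,598.48 + 78.19 = 1,676.67; u = 78.19/1,676.67 = 4.66%.
May: labor force = 1,616.76 + 92.37 = 1,709.13; u = 92.37/1,709.13 = 5.40%.
Change = 5.40% − 4.66% = +0.74 pp.

The unemployment rate changed by +0.74 percentage points.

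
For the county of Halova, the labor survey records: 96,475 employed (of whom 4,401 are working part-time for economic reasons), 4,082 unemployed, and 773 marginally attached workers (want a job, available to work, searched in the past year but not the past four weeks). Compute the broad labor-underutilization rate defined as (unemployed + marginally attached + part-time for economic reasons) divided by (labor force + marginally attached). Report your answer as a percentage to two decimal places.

Broad underutilization rate ≈ 9.13%.

Labor force = 96,475 + 4,082 = 100,557.
Numerator = 4,082 + 773 + 4,401 = 9,256.
Denominator = 100,557 + 773 = 101,330.
Broad rate = 9,256 / 101,330 = 9.13%.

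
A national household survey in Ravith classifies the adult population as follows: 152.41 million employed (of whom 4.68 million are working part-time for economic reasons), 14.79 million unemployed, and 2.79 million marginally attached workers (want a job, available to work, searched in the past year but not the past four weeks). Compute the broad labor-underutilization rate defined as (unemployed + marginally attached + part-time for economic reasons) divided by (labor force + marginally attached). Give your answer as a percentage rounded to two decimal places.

Labor force = 152.41 + 14.79 = 167.20 million.
Numerator = 14.79 + 2.79 + 4.68 = 22.26 million.
Denominator = 167.20 + 2.79 = 169.99 million.
Broad rate = 22.26 / 169.99 = 13.09%.

Broad underutilization rate ≈ 13.09%.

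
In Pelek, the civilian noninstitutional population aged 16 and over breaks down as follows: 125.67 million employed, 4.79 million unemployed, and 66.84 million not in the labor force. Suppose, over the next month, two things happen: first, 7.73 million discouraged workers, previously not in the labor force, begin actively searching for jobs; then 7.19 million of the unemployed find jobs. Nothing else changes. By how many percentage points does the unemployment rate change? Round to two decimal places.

Initially, labor force = 125.67 + 4.79 = 130.46 million, so u = 4.79/130.46 = 3.67%.
After the first change, unemployed and labor force both rise by 7.73 → E = 125.67, U = 12.52, labor force = 138.19 million.
After the second change, unemployed falls and employed rises by 7.19; labor force unchanged → E = 132.86, U = 5.33, labor force = 138.19 million.
New unemployment rate = 5.33 / 138.19 = 3.86%.
Change = 3.86% − 3.67% = +0.19 percentage points.

The unemployment rate changes by +0.19 percentage points.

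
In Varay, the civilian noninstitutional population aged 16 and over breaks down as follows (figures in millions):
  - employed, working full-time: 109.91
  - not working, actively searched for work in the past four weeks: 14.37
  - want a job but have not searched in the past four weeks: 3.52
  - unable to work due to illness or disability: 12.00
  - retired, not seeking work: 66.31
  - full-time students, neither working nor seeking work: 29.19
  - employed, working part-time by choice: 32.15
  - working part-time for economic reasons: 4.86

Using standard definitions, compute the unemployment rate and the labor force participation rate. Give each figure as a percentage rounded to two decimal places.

Unemployment rate ≈ 8.91%; labor force participation rate ≈ 59.23%.

Employed = 109.91 + 32.15 + 4.86 = 146.92 million (anyone who worked, including part-time for economic reasons, counts as employed).
Unemployed = 14.37 million.
Labor force = 146.92 + 14.37 = 161.29 million.
Not in labor force = 3.52 + 12.00 + 66.31 + 29.19 = 111.02 million (those not working and not actively searching are outside the labor force — including those who want a job but have given up searching).
Civilian working-age population = 161.29 + 111.02 = 272.31 million.
Unemployment rate = 14.37 / 161.29 = 8.91%.
Labor force participation rate = 161.29 / 272.31 = 59.23%.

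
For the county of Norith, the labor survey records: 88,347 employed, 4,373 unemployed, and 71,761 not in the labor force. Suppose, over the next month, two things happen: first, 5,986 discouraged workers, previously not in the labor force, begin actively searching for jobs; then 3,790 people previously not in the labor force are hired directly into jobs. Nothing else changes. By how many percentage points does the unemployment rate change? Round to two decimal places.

The unemployment rate changes by +5.39 percentage points.

Initially, labor force = 88,347 + 4,373 = 92,720, so u = 4,373/92,720 = 4.72%.
After the first change, unemployed and labor force both rise by 5,986 → E = 88,347, U = 10,359, labor force = 98,706.
After the second change, employed and labor force both rise by 3,790; unemployed unchanged → E = 92,137, U = 10,359, labor force = 102,496.
New unemployment rate = 10,359 / 102,496 = 10.11%.
Change = 10.11% − 4.72% = +5.39 percentage points.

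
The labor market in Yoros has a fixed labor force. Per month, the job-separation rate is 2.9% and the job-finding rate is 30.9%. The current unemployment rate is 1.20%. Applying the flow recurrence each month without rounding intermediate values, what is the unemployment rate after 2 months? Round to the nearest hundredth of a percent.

With a fixed labor force, u_{t+1} = u_t + s·(1−u_t) − f·u_t = u_t·(1−s−f) + s.
Here 1−s−f = 0.662 and s = 0.029.
u_1 = 0.012000 × 0.662 + 0.029 = 0.036944.
u_2 = 0.036944 × 0.662 + 0.029 = 0.053457.

Unemployment rate after two months ≈ 5.35%.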